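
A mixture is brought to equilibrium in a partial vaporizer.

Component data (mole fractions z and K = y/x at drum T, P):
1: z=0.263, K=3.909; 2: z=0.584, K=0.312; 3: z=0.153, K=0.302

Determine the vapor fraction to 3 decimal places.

Let ψ = V/F and solve Σ zᵢ(Kᵢ−1)/(1+ψ(Kᵢ−1)) = 0.
g(0) = ΣzᵢKᵢ − 1 = 0.256 and g(1) = 1 − Σzᵢ/Kᵢ = -1.446, so a root lies in (0, 1).
Iterate (Newton) starting at ψ = 0.41:
  ψ = 0.410: g = -0.3604, g' = -1.146 → ψ = 0.095
  ψ = 0.095: g = 0.0544, g' = -1.766 → ψ = 0.126
  ψ = 0.126: g = 0.0025, g' = -1.612 → ψ = 0.128
Converged at ψ = 0.128.

ψ = 0.128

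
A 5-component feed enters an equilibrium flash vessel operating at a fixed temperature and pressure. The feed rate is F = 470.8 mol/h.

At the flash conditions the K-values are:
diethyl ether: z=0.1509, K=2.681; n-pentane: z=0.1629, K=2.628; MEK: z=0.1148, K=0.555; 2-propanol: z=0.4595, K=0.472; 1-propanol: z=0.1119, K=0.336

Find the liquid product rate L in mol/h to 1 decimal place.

L = 391.1 mol/h

Rachford–Rice: g(ψ) = Σ zᵢ(Kᵢ−1)/(1+ψ(Kᵢ−1)) = 0.
Feasibility: ΣzᵢKᵢ = 1.1509, Σzᵢ/Kᵢ = 1.6317 — both > 1, two phases present.
Newton–Raphson from ψ = 0.5:
  ψ = 0.5000: g = -0.22256, g' = -0.6417 → ψ = 0.1532
  ψ = 0.1532: g = 0.01247, g' = -0.7852 → ψ = 0.1691
  ψ = 0.1691: g = 0.00014, g' = -0.7677 → ψ = 0.1693
Converged at ψ = 0.1693.
Then V = ψ·F = 0.1693·470.8 = 79.7 mol/h and L = F − V = 391.1 mol/h.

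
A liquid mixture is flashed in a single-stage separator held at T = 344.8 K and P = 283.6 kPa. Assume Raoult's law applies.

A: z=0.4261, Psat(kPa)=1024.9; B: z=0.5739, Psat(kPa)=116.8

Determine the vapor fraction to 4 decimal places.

Raoult's law: Kᵢ = Pᵢˢᵃᵗ/P = Pᵢˢᵃᵗ/283.6.
  K_A = 1024.9/283.6 = 3.613893, K_B = 116.8/283.6 = 0.411848
Rachford–Rice: g(ψ) = Σ zᵢ(Kᵢ−1)/(1+ψ(Kᵢ−1)) = 0.
g(0) = ΣzᵢKᵢ − 1 = 0.7762 and g(1) = 1 − Σzᵢ/Kᵢ = -0.5114, so a root lies in (0, 1).
Newton–Raphson from ψ = 0.5:
  ψ = 0.5000: g = 0.00464, g' = -0.9454 → ψ = 0.5049
Converged at ψ = 0.5049.

ψ = 0.5049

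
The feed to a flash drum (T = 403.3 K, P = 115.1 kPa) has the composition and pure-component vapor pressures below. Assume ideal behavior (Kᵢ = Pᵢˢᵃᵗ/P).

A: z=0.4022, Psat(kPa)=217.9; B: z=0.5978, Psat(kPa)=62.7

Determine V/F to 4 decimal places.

V/F = 0.2141

Raoult's law: Kᵢ = Pᵢˢᵃᵗ/P = Pᵢˢᵃᵗ/115.1.
  K_A = 217.9/115.1 = 1.893136, K_B = 62.7/115.1 = 0.544744
Material balance + equilibrium reduce to Σ zᵢ(Kᵢ−1)/(1+V/F(Kᵢ−1)) = 0.
Check two-phase: ΣzᵢKᵢ = 1.0871 > 1 and Σzᵢ/Kᵢ = 1.3098 > 1, so g(0) = 0.0871 > 0 and g(1) = -0.3098 < 0.
Iterate (Newton) starting at V/F = 0.5:
  V/F = 0.5000: g = -0.10403, g' = -0.3610 → V/F = 0.2118
  V/F = 0.2118: g = 0.00087, g' = -0.3786 → V/F = 0.2141
Converged at V/F = 0.2141.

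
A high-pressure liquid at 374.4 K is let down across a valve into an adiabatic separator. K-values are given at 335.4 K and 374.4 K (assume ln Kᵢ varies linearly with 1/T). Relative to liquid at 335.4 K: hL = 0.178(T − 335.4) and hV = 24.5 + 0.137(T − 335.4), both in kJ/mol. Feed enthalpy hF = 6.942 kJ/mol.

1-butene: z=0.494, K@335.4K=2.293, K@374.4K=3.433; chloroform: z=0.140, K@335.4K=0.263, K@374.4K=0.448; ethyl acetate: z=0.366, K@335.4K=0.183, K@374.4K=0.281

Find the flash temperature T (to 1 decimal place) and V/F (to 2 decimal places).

T = 338.6 K, V/F = 0.26

Adiabatic flash: solve Rachford–Rice at each trial T, then check hF = ψ·hV(T) + (1−ψ)·hL(T).
  T = 335.4 K: K = (2.293, 0.263, 0.183), RR gives ψ = 0.230, H_out = 5.632 kJ/mol
  T = 374.4 K: K = (3.433, 0.448, 0.281), RR gives ψ = 0.522, H_out = 18.889 kJ/mol
  T = 354.9 K: K = (2.837, 0.348, 0.229), RR gives ψ = 0.393, H_out = 12.782 kJ/mol
  T = 345.1 K: K = (2.557, 0.304, 0.205), RR gives ψ = 0.318, H_out = 9.393 kJ/mol
  T = 340.2 K: K = (2.422, 0.283, 0.194), RR gives ψ = 0.276, H_out = 7.557 kJ/mol
  T = 337.8 K: K = (2.357, 0.273, 0.188), RR gives ψ = 0.253, H_out = 6.612 kJ/mol
Linear interpolation between T = 337.8 (H_out = 6.612) and T = 340.2 (H_out = 7.557) on hF = 6.942 gives T ≈ 338.6 K, at which ψ = 0.26.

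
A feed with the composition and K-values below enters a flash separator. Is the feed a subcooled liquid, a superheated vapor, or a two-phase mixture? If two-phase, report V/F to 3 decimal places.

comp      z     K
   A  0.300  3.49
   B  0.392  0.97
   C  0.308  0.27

two-phase, V/F = 0.457

ΣzᵢKᵢ = 1.510; Σzᵢ/Kᵢ = 1.631.
Both exceed 1, so a two-phase solution exists.
Rachford–Rice: g(ψ) = Σ zᵢ(Kᵢ−1)/(1+ψ(Kᵢ−1)) = 0.
Newton–Raphson from ψ = 0.39:
  ψ = 0.390: g = 0.0527, g' = -0.800 → ψ = 0.456
  ψ = 0.456: g = 0.0009, g' = -0.777 → ψ = 0.457
Converged at ψ = 0.457.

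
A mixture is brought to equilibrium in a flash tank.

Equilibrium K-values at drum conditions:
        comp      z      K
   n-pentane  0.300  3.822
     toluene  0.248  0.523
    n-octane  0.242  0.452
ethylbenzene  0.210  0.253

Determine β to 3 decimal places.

β = 0.263

Newton–Raphson from β = 0.5:
  β = 0.500: g = -0.2373, g' = -0.945 → β = 0.249
  β = 0.249: g = 0.0169, g' = -1.171 → β = 0.263
Converged at β = 0.263.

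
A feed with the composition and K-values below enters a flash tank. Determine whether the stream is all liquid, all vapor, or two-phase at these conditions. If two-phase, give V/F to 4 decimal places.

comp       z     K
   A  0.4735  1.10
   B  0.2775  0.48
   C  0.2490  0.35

all liquid

ΣzᵢKᵢ = 0.7412; Σzᵢ/Kᵢ = 1.7200.
Since ΣzᵢKᵢ < 1 the mixture is below its bubble point — single liquid phase.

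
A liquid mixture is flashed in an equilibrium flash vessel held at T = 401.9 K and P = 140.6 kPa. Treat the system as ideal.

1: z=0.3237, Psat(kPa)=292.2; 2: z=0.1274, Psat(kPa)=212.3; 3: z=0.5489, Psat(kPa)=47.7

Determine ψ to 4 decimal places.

ψ = 0.0813

Raoult's law: Kᵢ = Pᵢˢᵃᵗ/P = Pᵢˢᵃᵗ/140.6.
  K_1 = 292.2/140.6 = 2.078236, K_2 = 212.3/140.6 = 1.509957, K_3 = 47.7/140.6 = 0.339260
Material balance + equilibrium reduce to Σ zᵢ(Kᵢ−1)/(1+ψ(Kᵢ−1)) = 0.
g(0) = ΣzᵢKᵢ − 1 = 0.0513 and g(1) = 1 − Σzᵢ/Kᵢ = -0.8581, so a root lies in (0, 1).
Newton iteration, ψ⁰ = 0.49:
  ψ = 0.4900: g = -0.25597, g' = -0.7064 → ψ = 0.1276
  ψ = 0.1276: g = -0.02827, g' = -0.6058 → ψ = 0.0809
  ψ = 0.0809: g = 0.00022, g' = -0.6164 → ψ = 0.0813
Converged at ψ = 0.0813.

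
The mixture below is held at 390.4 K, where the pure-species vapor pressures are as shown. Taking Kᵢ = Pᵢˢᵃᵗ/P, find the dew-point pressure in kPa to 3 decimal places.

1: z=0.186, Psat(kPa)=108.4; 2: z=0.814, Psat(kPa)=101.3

At the dew point ψ → 1, so Σzᵢ/Kᵢ = 1 with Kᵢ = Pᵢˢᵃᵗ/P ⇒ 1/P = Σzᵢ/Pᵢˢᵃᵗ.
1/P = 0.186/108.4 + 0.814/101.3 = 0.009751 ⇒ P = 102.549 kPa

Pdew = 102.549 kPa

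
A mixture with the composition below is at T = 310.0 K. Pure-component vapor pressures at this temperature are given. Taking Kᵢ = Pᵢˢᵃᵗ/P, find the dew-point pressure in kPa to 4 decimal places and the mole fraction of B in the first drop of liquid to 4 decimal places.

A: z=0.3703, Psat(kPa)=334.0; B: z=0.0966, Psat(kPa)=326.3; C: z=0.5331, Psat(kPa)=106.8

At the dew point ψ → 1, so Σzᵢ/Kᵢ = 1 with Kᵢ = Pᵢˢᵃᵗ/P ⇒ 1/P = Σzᵢ/Pᵢˢᵃᵗ.
1/P = 0.3703/334.0 + 0.0966/326.3 + 0.5331/106.8 = 0.0063963 ⇒ P = 156.3403 kPa
xᵢ = zᵢP/Pᵢˢᵃᵗ ⇒ x_B = 0.0966·156.3403/326.3 = 0.0463

Pdew = 156.3403 kPa, x_B = 0.0463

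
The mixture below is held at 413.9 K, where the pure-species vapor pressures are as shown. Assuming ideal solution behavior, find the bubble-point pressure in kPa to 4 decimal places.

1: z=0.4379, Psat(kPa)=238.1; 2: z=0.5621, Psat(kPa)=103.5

At the bubble point ψ → 0, so ΣzᵢKᵢ = 1 with Kᵢ = Pᵢˢᵃᵗ/P ⇒ P = ΣzᵢPᵢˢᵃᵗ.
P = 0.4379·238.1 + 0.5621·103.5 = 162.4413 kPa

Pbub = 162.4413 kPa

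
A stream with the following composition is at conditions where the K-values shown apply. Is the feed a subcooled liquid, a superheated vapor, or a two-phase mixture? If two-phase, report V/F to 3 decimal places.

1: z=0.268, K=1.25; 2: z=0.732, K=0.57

ΣzᵢKᵢ = 0.752; Σzᵢ/Kᵢ = 1.499.
Since ΣzᵢKᵢ < 1 the mixture is below its bubble point — single liquid phase.

subcooled liquid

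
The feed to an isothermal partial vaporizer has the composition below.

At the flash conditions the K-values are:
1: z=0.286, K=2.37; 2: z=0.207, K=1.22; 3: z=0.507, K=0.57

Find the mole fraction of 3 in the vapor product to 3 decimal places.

Let ψ = V/F and solve Σ zᵢ(Kᵢ−1)/(1+ψ(Kᵢ−1)) = 0.
g(0) = ΣzᵢKᵢ − 1 = 0.219 and g(1) = 1 − Σzᵢ/Kᵢ = -0.180, so a root lies in (0, 1).
Newton–Raphson from ψ = 0.5:
  ψ = 0.500: g = -0.0042, g' = -0.349 → ψ = 0.488
Converged at ψ = 0.488.
Compositions from xᵢ = zᵢ/(1+ψ(Kᵢ−1)), yᵢ = Kᵢxᵢ:
  1: x = 0.171, y = 0.406
  2: x = 0.187, y = 0.228
  3: x = 0.642, y = 0.366

y_3 = 0.366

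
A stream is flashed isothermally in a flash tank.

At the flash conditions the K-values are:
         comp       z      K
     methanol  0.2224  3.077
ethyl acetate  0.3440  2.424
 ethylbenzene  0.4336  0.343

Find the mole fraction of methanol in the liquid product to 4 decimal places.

x_methanol = 0.0991

Newton–Raphson from ψ = 0.5:
  ψ = 0.5000: g = 0.08849, g' = -0.8840 → ψ = 0.6001
  ψ = 0.6001: g = -0.00054, g' = -0.9030 → ψ = 0.5995
Converged at ψ = 0.5995.
Compositions from xᵢ = zᵢ/(1+ψ(Kᵢ−1)), yᵢ = Kᵢxᵢ:
  methanol: x = 0.0991, y = 0.3048
  ethyl acetate: x = 0.1856, y = 0.4498
  ethylbenzene: x = 0.7154, y = 0.2454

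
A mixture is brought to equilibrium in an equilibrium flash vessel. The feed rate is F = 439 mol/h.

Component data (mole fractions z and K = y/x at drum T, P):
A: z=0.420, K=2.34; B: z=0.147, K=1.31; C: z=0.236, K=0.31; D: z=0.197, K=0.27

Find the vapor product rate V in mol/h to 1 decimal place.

V = 163.3 mol/h

Rachford–Rice: g(V/F) = Σ zᵢ(Kᵢ−1)/(1+V/F(Kᵢ−1)) = 0.
Check two-phase: ΣzᵢKᵢ = 1.302 > 1 and Σzᵢ/Kᵢ = 1.783 > 1, so g(0) = 0.302 > 0 and g(1) = -0.783 < 0.
Newton–Raphson from V/F = 0.54:
  V/F = 0.540: g = -0.1314, g' = -0.836 → V/F = 0.383
  V/F = 0.383: g = -0.0081, g' = -0.750 → V/F = 0.372
Converged at V/F = 0.372.
Then V = V/F·F = 0.3719·439 = 163.3 mol/h and L = F − V = 275.7 mol/h.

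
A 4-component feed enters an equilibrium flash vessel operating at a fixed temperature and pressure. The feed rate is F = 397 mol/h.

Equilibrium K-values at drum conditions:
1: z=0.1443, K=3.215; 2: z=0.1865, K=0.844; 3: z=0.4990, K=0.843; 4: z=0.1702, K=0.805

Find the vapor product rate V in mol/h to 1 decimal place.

Rachford–Rice: g(V/F) = Σ zᵢ(Kᵢ−1)/(1+V/F(Kᵢ−1)) = 0.
g(0) = ΣzᵢKᵢ − 1 = 0.1790 and g(1) = 1 − Σzᵢ/Kᵢ = -0.0692, so a root lies in (0, 1).
Newton–Raphson from V/F = 0.51:
  V/F = 0.5100: g = -0.00354, g' = -0.1840 → V/F = 0.4907
  V/F = 0.4907: g = 0.00006, g' = -0.1902 → V/F = 0.4911
Converged at V/F = 0.4911.
Then V = V/F·F = 0.4911·397 = 195.0 mol/h and L = F − V = 202.0 mol/h.

V = 195.0 mol/h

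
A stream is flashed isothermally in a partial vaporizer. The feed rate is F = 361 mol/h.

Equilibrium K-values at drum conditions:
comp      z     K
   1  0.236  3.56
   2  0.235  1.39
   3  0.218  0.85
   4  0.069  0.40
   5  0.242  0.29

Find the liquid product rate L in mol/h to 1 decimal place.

Newton–Raphson from ψ = 0.57:
  ψ = 0.570: g = -0.0666, g' = -0.687 → ψ = 0.473
  ψ = 0.473: g = -0.0011, g' = -0.673 → ψ = 0.471
Converged at ψ = 0.471.
Then V = ψ·F = 0.4714·361 = 170.2 mol/h and L = F − V = 190.8 mol/h.

L = 190.8 mol/h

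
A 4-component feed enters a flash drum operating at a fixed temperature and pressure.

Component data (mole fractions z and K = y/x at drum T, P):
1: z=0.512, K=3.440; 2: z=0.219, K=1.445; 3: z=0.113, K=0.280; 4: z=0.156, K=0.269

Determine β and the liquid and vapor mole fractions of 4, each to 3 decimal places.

Iterate (Newton) starting at β = 0.5:
  β = 0.500: g = 0.3356, g' = -0.998 → β = 0.836
  β = 0.836: g = -0.0161, g' = -1.275 → β = 0.824
Converged at β = 0.824.
Compositions from xᵢ = zᵢ/(1+β(Kᵢ−1)), yᵢ = Kᵢxᵢ:
  1: x = 0.170, y = 0.585
  2: x = 0.160, y = 0.232
  3: x = 0.278, y = 0.078
  4: x = 0.392, y = 0.105

β = 0.824, x_4 = 0.392, y_4 = 0.105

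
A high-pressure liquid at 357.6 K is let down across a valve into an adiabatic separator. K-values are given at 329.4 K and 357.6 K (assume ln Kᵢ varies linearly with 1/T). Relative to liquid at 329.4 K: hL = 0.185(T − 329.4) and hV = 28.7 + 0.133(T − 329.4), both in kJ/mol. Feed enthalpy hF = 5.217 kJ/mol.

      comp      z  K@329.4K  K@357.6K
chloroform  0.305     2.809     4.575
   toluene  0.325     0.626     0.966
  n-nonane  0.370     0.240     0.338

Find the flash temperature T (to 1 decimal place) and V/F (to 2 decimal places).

Adiabatic flash: solve Rachford–Rice at each trial T, then check hF = ψ·hV(T) + (1−ψ)·hL(T).
  T = 329.4 K: K = (2.809, 0.626, 0.240), RR gives ψ = 0.137, H_out = 3.937 kJ/mol
  T = 357.6 K: K = (4.575, 0.966, 0.338), RR gives ψ = 0.516, H_out = 19.271 kJ/mol
  T = 343.5 K: K = (3.621, 0.785, 0.287), RR gives ψ = 0.339, H_out = 12.082 kJ/mol
  T = 336.4 K: K = (3.195, 0.702, 0.263), RR gives ψ = 0.243, H_out = 8.174 kJ/mol
  T = 332.9 K: K = (2.998, 0.663, 0.251), RR gives ψ = 0.192, H_out = 6.118 kJ/mol
  T = 331.1 K: K = (2.900, 0.644, 0.245), RR gives ψ = 0.164, H_out = 5.014 kJ/mol
Linear interpolation between T = 331.1 (H_out = 5.014) and T = 332.9 (H_out = 6.118) on hF = 5.217 gives T ≈ 331.4 K, at which ψ = 0.17.

T = 331.4 K, V/F = 0.17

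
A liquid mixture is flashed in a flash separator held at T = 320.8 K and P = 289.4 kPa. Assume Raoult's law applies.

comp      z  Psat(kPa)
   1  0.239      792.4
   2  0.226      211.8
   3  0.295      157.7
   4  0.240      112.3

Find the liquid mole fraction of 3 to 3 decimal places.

x_3 = 0.308

Raoult's law: Kᵢ = Pᵢˢᵃᵗ/P = Pᵢˢᵃᵗ/289.4.
  K_1 = 792.4/289.4 = 2.73808, K_2 = 211.8/289.4 = 0.73186, K_3 = 157.7/289.4 = 0.54492, K_4 = 112.3/289.4 = 0.38804
Material balance + equilibrium reduce to Σ zᵢ(Kᵢ−1)/(1+V/F(Kᵢ−1)) = 0.
Feasibility: ΣzᵢKᵢ = 1.074, Σzᵢ/Kᵢ = 1.556 — both > 1, two phases present.
Iterate (Newton) starting at V/F = 0.5:
  V/F = 0.500: g = -0.2331, g' = -0.517 → V/F = 0.049
  V/F = 0.049: g = 0.0324, g' = -0.789 → V/F = 0.090
  V/F = 0.090: g = 0.0014, g' = -0.723 → V/F = 0.092
Converged at V/F = 0.092.
Compositions from xᵢ = zᵢ/(1+V/F(Kᵢ−1)), yᵢ = Kᵢxᵢ:
  1: x = 0.206, y = 0.564
  2: x = 0.232, y = 0.170
  3: x = 0.308, y = 0.168
  4: x = 0.254, y = 0.099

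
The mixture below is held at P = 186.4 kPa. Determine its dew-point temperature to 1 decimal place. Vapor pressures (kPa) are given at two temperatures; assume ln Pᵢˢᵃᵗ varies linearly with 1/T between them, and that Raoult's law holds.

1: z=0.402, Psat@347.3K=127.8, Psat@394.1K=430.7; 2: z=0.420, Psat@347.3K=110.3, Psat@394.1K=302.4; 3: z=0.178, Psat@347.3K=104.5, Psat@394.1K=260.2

T = 366.9 K

Dew-point temperature: Σzᵢ·P/Pᵢˢᵃᵗ(T) = 1. Interpolate ln Pᵢˢᵃᵗ = aᵢ + bᵢ/T.
  T = 347.3 K: ΣzᵢP/Pᵢˢᵃᵗ = 1.6136
  T = 394.1 K: ΣzᵢP/Pᵢˢᵃᵗ = 0.5604
  T = 370.7 K: ΣzᵢP/Pᵢˢᵃᵗ = 0.9181
  T = 359.0 K: ΣzᵢP/Pᵢˢᵃᵗ = 1.2054
  T = 364.9 K: ΣzᵢP/Pᵢˢᵃᵗ = 1.0484
  T = 367.8 K: ΣzᵢP/Pᵢˢᵃᵗ = 0.9805
  T = 366.4 K: ΣzᵢP/Pᵢˢᵃᵗ = 1.0126
Interpolating between 366.4 K and 367.8 K gives T ≈ 366.9 K.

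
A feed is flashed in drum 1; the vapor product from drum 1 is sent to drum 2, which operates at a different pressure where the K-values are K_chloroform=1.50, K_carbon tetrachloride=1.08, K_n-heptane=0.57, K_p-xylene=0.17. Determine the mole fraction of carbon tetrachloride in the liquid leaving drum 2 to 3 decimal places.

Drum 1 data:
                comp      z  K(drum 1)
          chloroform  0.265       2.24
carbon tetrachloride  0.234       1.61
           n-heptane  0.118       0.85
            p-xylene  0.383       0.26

x_carbon tetrachloride (drum 2) = 0.314

Drum 1:
Material balance + equilibrium reduce to Σ zᵢ(Kᵢ−1)/(1+ψ₁(Kᵢ−1)) = 0.
g(0) = ΣzᵢKᵢ − 1 = 0.170 and g(1) = 1 − Σzᵢ/Kᵢ = -0.876, so a root lies in (0, 1).
Newton iteration, ψ₁⁰ = 0.67:
  ψ₁ = 0.670: g = -0.3010, g' = -0.994 → ψ₁ = 0.367
  ψ₁ = 0.367: g = -0.0654, g' = -0.649 → ψ₁ = 0.266
  ψ₁ = 0.266: g = -0.0016, g' = -0.623 → ψ₁ = 0.264
Converged at ψ₁ = 0.264.
Drum-1 compositions:
  chloroform: x = 0.200, y = 0.447
  carbon tetrachloride: x = 0.202, y = 0.325
  n-heptane: x = 0.123, y = 0.104
  p-xylene: x = 0.476, y = 0.124
Drum-2 feed = drum-1 vapor: z₂ = (0.4473, 0.3245, 0.1044, 0.1237).
Drum 2:
Rachford–Rice: g(ψ₂) = Σ zᵢ(Kᵢ−1)/(1+ψ₂(Kᵢ−1)) = 0.
Check two-phase: ΣzᵢKᵢ = 1.102 > 1 and Σzᵢ/Kᵢ = 1.510 > 1, so g(0) = 0.102 > 0 and g(1) = -0.510 < 0.
Iterate (Newton) starting at ψ₂ = 0.5:
  ψ₂ = 0.500: g = -0.0289, g' = -0.354 → ψ₂ = 0.418
  ψ₂ = 0.418: g = -0.0020, g' = -0.307 → ψ₂ = 0.412
Converged at ψ₂ = 0.412.
  chloroform: x = 0.371, y = 0.556
  carbon tetrachloride: x = 0.314, y = 0.339
  n-heptane: x = 0.127, y = 0.072
  p-xylene: x = 0.188, y = 0.032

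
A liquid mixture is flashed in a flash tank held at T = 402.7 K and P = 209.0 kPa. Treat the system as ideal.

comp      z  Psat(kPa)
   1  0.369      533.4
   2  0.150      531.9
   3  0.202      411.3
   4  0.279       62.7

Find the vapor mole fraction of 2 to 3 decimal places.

Raoult's law: Kᵢ = Pᵢˢᵃᵗ/P = Pᵢˢᵃᵗ/209.0.
  K_1 = 533.4/209.0 = 2.55215, K_2 = 531.9/209.0 = 2.54498, K_3 = 411.3/209.0 = 1.96794, K_4 = 62.7/209.0 = 0.30000
Rachford–Rice: g(β) = Σ zᵢ(Kᵢ−1)/(1+β(Kᵢ−1)) = 0.
Check two-phase: ΣzᵢKᵢ = 1.805 > 1 and Σzᵢ/Kᵢ = 1.236 > 1, so g(0) = 0.805 > 0 and g(1) = -0.236 < 0.
Newton–Raphson from β = 0.43:
  β = 0.430: g = 0.3414, g' = -0.823 → β = 0.845
  β = 0.845: g = -0.0220, g' = -1.110 → β = 0.825
Converged at β = 0.825.
Compositions from xᵢ = zᵢ/(1+β(Kᵢ−1)), yᵢ = Kᵢxᵢ:
  1: x = 0.162, y = 0.413
  2: x = 0.066, y = 0.168
  3: x = 0.112, y = 0.221
  4: x = 0.660, y = 0.198

y_2 = 0.168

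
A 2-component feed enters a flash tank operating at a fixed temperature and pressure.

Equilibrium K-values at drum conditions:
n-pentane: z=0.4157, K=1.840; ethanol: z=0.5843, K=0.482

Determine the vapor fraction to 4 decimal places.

Material balance + equilibrium reduce to Σ zᵢ(Kᵢ−1)/(1+ψ(Kᵢ−1)) = 0.
Check two-phase: ΣzᵢKᵢ = 1.0465 > 1 and Σzᵢ/Kᵢ = 1.4382 > 1, so g(0) = 0.0465 > 0 and g(1) = -0.4382 < 0.
Iterate (Newton) starting at ψ = 0.61:
  ψ = 0.6100: g = -0.21160, g' = -0.4633 → ψ = 0.1533
  ψ = 0.1533: g = -0.01942, g' = -0.4152 → ψ = 0.1065
  ψ = 0.1065: g = 0.00017, g' = -0.4227 → ψ = 0.1069
Converged at ψ = 0.1069.

ψ = 0.1069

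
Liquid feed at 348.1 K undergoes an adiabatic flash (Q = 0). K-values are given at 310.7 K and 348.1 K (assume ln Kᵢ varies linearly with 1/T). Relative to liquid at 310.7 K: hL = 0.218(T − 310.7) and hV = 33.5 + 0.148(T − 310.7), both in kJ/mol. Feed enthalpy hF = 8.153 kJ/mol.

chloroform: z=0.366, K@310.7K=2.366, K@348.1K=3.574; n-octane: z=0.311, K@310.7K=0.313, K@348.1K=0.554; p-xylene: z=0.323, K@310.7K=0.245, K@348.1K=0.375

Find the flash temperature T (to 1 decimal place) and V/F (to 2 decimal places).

T = 322.0 K, V/F = 0.17

Adiabatic flash: solve Rachford–Rice at each trial T, then check hF = ψ·hV(T) + (1−ψ)·hL(T).
  T = 310.7 K: K = (2.366, 0.313, 0.245), RR gives ψ = 0.043, H_out = 1.441 kJ/mol
  T = 348.1 K: K = (3.574, 0.554, 0.375), RR gives ψ = 0.429, H_out = 21.414 kJ/mol
  T = 329.4 K: K = (2.942, 0.423, 0.307), RR gives ψ = 0.248, H_out = 12.062 kJ/mol
  T = 320.0 K: K = (2.645, 0.365, 0.275), RR gives ψ = 0.152, H_out = 7.021 kJ/mol
  T = 324.7 K: K = (2.792, 0.394, 0.291), RR gives ψ = 0.201, H_out = 9.595 kJ/mol
  T = 322.4 K: K = (2.720, 0.380, 0.283), RR gives ψ = 0.177, H_out = 8.351 kJ/mol
Linear interpolation between T = 320.0 (H_out = 7.021) and T = 322.4 (H_out = 8.351) on hF = 8.153 gives T ≈ 322.0 K, at which ψ = 0.17.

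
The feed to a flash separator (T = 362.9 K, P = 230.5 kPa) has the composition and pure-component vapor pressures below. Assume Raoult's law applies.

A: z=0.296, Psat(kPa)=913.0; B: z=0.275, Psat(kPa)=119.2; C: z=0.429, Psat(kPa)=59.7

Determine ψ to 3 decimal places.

ψ = 0.222

Raoult's law: Kᵢ = Pᵢˢᵃᵗ/P = Pᵢˢᵃᵗ/230.5.
  K_A = 913.0/230.5 = 3.96095, K_B = 119.2/230.5 = 0.51714, K_C = 59.7/230.5 = 0.25900
Material balance + equilibrium reduce to Σ zᵢ(Kᵢ−1)/(1+ψ(Kᵢ−1)) = 0.
g(0) = ΣzᵢKᵢ − 1 = 0.426 and g(1) = 1 − Σzᵢ/Kᵢ = -1.263, so a root lies in (0, 1).
Newton iteration, ψ⁰ = 0.5:
  ψ = 0.500: g = -0.3267, g' = -1.128 → ψ = 0.210
  ψ = 0.210: g = 0.0158, g' = -1.396 → ψ = 0.222
Converged at ψ = 0.222.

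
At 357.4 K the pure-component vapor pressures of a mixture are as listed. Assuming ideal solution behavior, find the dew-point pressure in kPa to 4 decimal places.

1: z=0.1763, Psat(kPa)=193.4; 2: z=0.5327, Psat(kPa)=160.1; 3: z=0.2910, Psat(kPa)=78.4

At the dew point ψ → 1, so Σzᵢ/Kᵢ = 1 with Kᵢ = Pᵢˢᵃᵗ/P ⇒ 1/P = Σzᵢ/Pᵢˢᵃᵗ.
1/P = 0.1763/193.4 + 0.5327/160.1 + 0.2910/78.4 = 0.0079506 ⇒ P = 125.7765 kPa

Pdew = 125.7765 kPa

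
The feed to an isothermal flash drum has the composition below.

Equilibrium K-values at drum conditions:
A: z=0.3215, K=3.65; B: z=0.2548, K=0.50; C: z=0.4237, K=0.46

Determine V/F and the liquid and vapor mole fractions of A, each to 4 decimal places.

Rachford–Rice: g(V/F) = Σ zᵢ(Kᵢ−1)/(1+V/F(Kᵢ−1)) = 0.
g(0) = ΣzᵢKᵢ − 1 = 0.4958 and g(1) = 1 − Σzᵢ/Kᵢ = -0.5188, so a root lies in (0, 1).
Iterate (Newton) starting at V/F = 0.61:
  V/F = 0.6100: g = -0.19888, g' = -0.7364 → V/F = 0.3399
  V/F = 0.3399: g = 0.01449, g' = -0.9027 → V/F = 0.3560
  V/F = 0.3560: g = 0.00017, g' = -0.8814 → V/F = 0.3562
Converged at V/F = 0.3562.
Compositions from xᵢ = zᵢ/(1+V/F(Kᵢ−1)), yᵢ = Kᵢxᵢ:
  A: x = 0.1654, y = 0.6037
  B: x = 0.3100, y = 0.1550
  C: x = 0.5246, y = 0.2413

V/F = 0.3562, x_A = 0.1654, y_A = 0.6037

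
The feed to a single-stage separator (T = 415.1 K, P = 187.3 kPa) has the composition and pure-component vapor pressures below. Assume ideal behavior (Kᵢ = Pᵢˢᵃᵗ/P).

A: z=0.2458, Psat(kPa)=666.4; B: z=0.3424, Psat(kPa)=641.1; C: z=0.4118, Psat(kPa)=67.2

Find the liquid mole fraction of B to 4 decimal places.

Raoult's law: Kᵢ = Pᵢˢᵃᵗ/P = Pᵢˢᵃᵗ/187.3.
  K_A = 666.4/187.3 = 3.557928, K_B = 641.1/187.3 = 3.422851, K_C = 67.2/187.3 = 0.358783
Newton–Raphson from V/F = 0.5:
  V/F = 0.5000: g = 0.26236, g' = -1.0875 → V/F = 0.7413
  V/F = 0.7413: g = 0.01056, g' = -1.0639 → V/F = 0.7512
  V/F = 0.7512: g = -0.00004, g' = -1.0714 → V/F = 0.7511
Converged at V/F = 0.7511.
Compositions from xᵢ = zᵢ/(1+V/F(Kᵢ−1)), yᵢ = Kᵢxᵢ:
  A: x = 0.0841, y = 0.2994
  B: x = 0.1214, y = 0.4156
  C: x = 0.7944, y = 0.2850

x_B = 0.1214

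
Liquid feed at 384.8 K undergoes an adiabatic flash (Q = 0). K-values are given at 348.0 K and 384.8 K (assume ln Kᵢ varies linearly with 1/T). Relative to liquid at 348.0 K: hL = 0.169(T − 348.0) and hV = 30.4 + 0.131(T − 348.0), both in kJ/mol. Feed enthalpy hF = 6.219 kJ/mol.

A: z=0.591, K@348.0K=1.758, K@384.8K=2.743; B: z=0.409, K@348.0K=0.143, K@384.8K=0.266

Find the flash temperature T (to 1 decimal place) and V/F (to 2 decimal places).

T = 350.3 K, V/F = 0.19

Adiabatic flash: solve Rachford–Rice at each trial T, then check hF = ψ·hV(T) + (1−ψ)·hL(T).
  T = 348.0 K: K = (1.758, 0.143), RR gives ψ = 0.150, H_out = 4.561 kJ/mol
  T = 384.8 K: K = (2.743, 0.266), RR gives ψ = 0.571, H_out = 22.765 kJ/mol
  T = 366.4 K: K = (2.221, 0.198), RR gives ψ = 0.402, H_out = 15.047 kJ/mol
  T = 357.2 K: K = (1.982, 0.169), RR gives ψ = 0.295, H_out = 10.408 kJ/mol
  T = 352.6 K: K = (1.868, 0.156), RR gives ψ = 0.229, H_out = 7.691 kJ/mol
  T = 350.3 K: K = (1.813, 0.149), RR gives ψ = 0.191, H_out = 6.187 kJ/mol
Linear interpolation between T = 350.3 (H_out = 6.187) and T = 352.6 (H_out = 7.691) on hF = 6.219 gives T ≈ 350.3 K, at which ψ = 0.19.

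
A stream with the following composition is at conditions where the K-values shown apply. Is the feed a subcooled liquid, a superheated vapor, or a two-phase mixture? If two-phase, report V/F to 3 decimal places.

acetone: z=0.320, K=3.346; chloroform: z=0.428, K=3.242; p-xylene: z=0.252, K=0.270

ΣzᵢKᵢ = 2.526; Σzᵢ/Kᵢ = 1.161.
Both exceed 1, so a two-phase solution exists.
Material balance + equilibrium reduce to Σ zᵢ(Kᵢ−1)/(1+ψ(Kᵢ−1)) = 0.
Newton iteration, ψ⁰ = 0.5:
  ψ = 0.500: g = 0.5082, g' = -1.184 → ψ = 0.929
  ψ = 0.929: g = -0.0244, g' = -1.698 → ψ = 0.915
  ψ = 0.915: g = -0.0005, g' = -1.626 → ψ = 0.914
Converged at ψ = 0.914.

two-phase, V/F = 0.914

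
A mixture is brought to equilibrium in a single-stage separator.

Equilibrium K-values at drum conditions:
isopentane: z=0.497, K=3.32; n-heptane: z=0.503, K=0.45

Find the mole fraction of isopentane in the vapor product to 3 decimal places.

y_isopentane = 0.636

Iterate (Newton) starting at V/F = 0.64:
  V/F = 0.640: g = 0.0371, g' = -0.796 → V/F = 0.687
Converged at V/F = 0.687.
Compositions from xᵢ = zᵢ/(1+V/F(Kᵢ−1)), yᵢ = Kᵢxᵢ:
  isopentane: x = 0.192, y = 0.636
  n-heptane: x = 0.808, y = 0.364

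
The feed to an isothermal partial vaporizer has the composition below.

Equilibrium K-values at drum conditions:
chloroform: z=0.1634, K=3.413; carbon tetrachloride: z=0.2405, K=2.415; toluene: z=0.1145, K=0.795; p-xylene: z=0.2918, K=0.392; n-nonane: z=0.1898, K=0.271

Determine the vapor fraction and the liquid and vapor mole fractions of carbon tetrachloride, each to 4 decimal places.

ψ = 0.3558, x_carbon tetrachloride = 0.1600, y_carbon tetrachloride = 0.3863

Rachford–Rice: g(ψ) = Σ zᵢ(Kᵢ−1)/(1+ψ(Kᵢ−1)) = 0.
Feasibility: ΣzᵢKᵢ = 1.3953, Σzᵢ/Kᵢ = 1.7362 — both > 1, two phases present.
Newton–Raphson from ψ = 0.5:
  ψ = 0.5000: g = -0.12079, g' = -0.8390 → ψ = 0.3560
  ψ = 0.3560: g = -0.00023, g' = -0.8535 → ψ = 0.3558
Converged at ψ = 0.3558.
Compositions from xᵢ = zᵢ/(1+ψ(Kᵢ−1)), yᵢ = Kᵢxᵢ:
  chloroform: x = 0.0879, y = 0.3001
  carbon tetrachloride: x = 0.1600, y = 0.3863
  toluene: x = 0.1235, y = 0.0982
  p-xylene: x = 0.3723, y = 0.1460
  n-nonane: x = 0.2563, y = 0.0694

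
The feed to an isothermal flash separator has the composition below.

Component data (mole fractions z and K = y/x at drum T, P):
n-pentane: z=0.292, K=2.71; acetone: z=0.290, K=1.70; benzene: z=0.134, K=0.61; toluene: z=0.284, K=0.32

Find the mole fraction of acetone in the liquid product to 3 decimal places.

Newton iteration, V/F⁰ = 0.33:
  V/F = 0.330: g = 0.1751, g' = -0.688 → V/F = 0.585
  V/F = 0.585: g = 0.0055, g' = -0.681 → V/F = 0.593
Converged at V/F = 0.593.
Compositions from xᵢ = zᵢ/(1+V/F(Kᵢ−1)), yᵢ = Kᵢxᵢ:
  n-pentane: x = 0.145, y = 0.393
  acetone: x = 0.205, y = 0.348
  benzene: x = 0.174, y = 0.106
  toluene: x = 0.476, y = 0.152

x_acetone = 0.205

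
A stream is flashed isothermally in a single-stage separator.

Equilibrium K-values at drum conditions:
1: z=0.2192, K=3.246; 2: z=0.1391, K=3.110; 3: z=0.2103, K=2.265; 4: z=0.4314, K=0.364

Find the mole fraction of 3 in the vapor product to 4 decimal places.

y_3 = 0.2610

Iterate (Newton) starting at ψ = 0.59:
  ψ = 0.5900: g = 0.05565, g' = -0.8848 → ψ = 0.6529
  ψ = 0.6529: g = -0.00045, g' = -0.9026 → ψ = 0.6524
Converged at ψ = 0.6524.
Compositions from xᵢ = zᵢ/(1+ψ(Kᵢ−1)), yᵢ = Kᵢxᵢ:
  1: x = 0.0889, y = 0.2886
  2: x = 0.0585, y = 0.1820
  3: x = 0.1152, y = 0.2610
  4: x = 0.7373, y = 0.2684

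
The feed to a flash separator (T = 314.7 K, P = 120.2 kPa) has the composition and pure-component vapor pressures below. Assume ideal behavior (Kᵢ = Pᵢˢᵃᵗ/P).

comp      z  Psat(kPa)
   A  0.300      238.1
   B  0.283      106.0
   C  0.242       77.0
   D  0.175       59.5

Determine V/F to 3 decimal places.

V/F = 0.268

Raoult's law: Kᵢ = Pᵢˢᵃᵗ/P = Pᵢˢᵃᵗ/120.2.
  K_A = 238.1/120.2 = 1.98087, K_B = 106.0/120.2 = 0.88186, K_C = 77.0/120.2 = 0.64060, K_D = 59.5/120.2 = 0.49501
Material balance + equilibrium reduce to Σ zᵢ(Kᵢ−1)/(1+V/F(Kᵢ−1)) = 0.
Check two-phase: ΣzᵢKᵢ = 1.085 > 1 and Σzᵢ/Kᵢ = 1.204 > 1, so g(0) = 0.085 > 0 and g(1) = -0.204 < 0.
Newton–Raphson from V/F = 0.5:
  V/F = 0.500: g = -0.0624, g' = -0.261 → V/F = 0.261
  V/F = 0.261: g = 0.0021, g' = -0.284 → V/F = 0.268
Converged at V/F = 0.268.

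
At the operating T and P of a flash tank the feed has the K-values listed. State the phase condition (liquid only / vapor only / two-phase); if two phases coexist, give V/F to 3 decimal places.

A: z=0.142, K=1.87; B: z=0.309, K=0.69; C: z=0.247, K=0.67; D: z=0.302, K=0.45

liquid only

ΣzᵢKᵢ = 0.780; Σzᵢ/Kᵢ = 1.564.
Since ΣzᵢKᵢ < 1 the mixture is below its bubble point — single liquid phase.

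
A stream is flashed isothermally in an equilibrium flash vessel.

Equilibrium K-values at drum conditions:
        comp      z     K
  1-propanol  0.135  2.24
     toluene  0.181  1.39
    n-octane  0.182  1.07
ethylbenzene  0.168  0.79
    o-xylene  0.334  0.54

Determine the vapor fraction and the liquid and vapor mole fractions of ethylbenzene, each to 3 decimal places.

Material balance + equilibrium reduce to Σ zᵢ(Kᵢ−1)/(1+ψ(Kᵢ−1)) = 0.
Feasibility: ΣzᵢKᵢ = 1.062, Σzᵢ/Kᵢ = 1.192 — both > 1, two phases present.
Iterate (Newton) starting at ψ = 0.31:
  ψ = 0.310: g = -0.0206, g' = -0.236 → ψ = 0.223
  ψ = 0.223: g = 0.0005, g' = -0.248 → ψ = 0.225
Converged at ψ = 0.225.
Compositions from xᵢ = zᵢ/(1+ψ(Kᵢ−1)), yᵢ = Kᵢxᵢ:
  1-propanol: x = 0.106, y = 0.237
  toluene: x = 0.166, y = 0.231
  n-octane: x = 0.179, y = 0.192
  ethylbenzene: x = 0.176, y = 0.139
  o-xylene: x = 0.372, y = 0.201

ψ = 0.225, x_ethylbenzene = 0.176, y_ethylbenzene = 0.139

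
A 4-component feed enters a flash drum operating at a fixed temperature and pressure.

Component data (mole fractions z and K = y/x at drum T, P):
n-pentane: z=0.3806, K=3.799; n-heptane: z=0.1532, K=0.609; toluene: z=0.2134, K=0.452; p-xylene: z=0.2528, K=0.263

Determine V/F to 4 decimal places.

V/F = 0.4165

Iterate (Newton) starting at V/F = 0.5:
  V/F = 0.5000: g = -0.08660, g' = -1.0200 → V/F = 0.4151
  V/F = 0.4151: g = 0.00145, g' = -1.0638 → V/F = 0.4165
Converged at V/F = 0.4165.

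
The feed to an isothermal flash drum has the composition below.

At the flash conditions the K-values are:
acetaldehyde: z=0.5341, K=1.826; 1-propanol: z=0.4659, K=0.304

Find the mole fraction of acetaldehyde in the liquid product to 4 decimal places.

x_acetaldehyde = 0.4573

Newton–Raphson from β = 0.5:
  β = 0.5000: g = -0.18512, g' = -0.7134 → β = 0.2405
  β = 0.2405: g = -0.02141, g' = -0.5792 → β = 0.2035
  β = 0.2035: g = -0.00012, g' = -0.5734 → β = 0.2033
Converged at β = 0.2033.
Compositions from xᵢ = zᵢ/(1+β(Kᵢ−1)), yᵢ = Kᵢxᵢ:
  acetaldehyde: x = 0.4573, y = 0.8350
  1-propanol: x = 0.5427, y = 0.1650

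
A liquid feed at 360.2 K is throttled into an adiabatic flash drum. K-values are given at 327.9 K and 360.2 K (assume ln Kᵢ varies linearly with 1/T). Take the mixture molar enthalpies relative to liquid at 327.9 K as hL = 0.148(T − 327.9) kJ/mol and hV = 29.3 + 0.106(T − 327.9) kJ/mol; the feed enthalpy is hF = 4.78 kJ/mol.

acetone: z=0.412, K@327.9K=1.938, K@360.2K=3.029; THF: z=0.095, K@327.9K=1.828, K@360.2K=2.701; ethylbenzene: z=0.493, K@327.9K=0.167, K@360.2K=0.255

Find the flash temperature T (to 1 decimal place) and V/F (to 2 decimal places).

Adiabatic flash: solve Rachford–Rice at each trial T, then check hF = ψ·hV(T) + (1−ψ)·hL(T).
  T = 327.9 K: K = (1.938, 1.828, 0.167), RR gives ψ = 0.071, H_out = 2.085 kJ/mol
  T = 360.2 K: K = (3.029, 2.701, 0.255), RR gives ψ = 0.429, H_out = 16.781 kJ/mol
  T = 344.0 K: K = (2.447, 2.241, 0.208), RR gives ψ = 0.290, H_out = 10.682 kJ/mol
  T = 335.9 K: K = (2.182, 2.028, 0.187), RR gives ψ = 0.196, H_out = 6.854 kJ/mol
  T = 331.9 K: K = (2.058, 1.926, 0.177), RR gives ψ = 0.139, H_out = 4.629 kJ/mol
  T = 333.9 K: K = (2.119, 1.977, 0.182), RR gives ψ = 0.168, H_out = 5.776 kJ/mol
Linear interpolation between T = 331.9 (H_out = 4.629) and T = 333.9 (H_out = 5.776) on hF = 4.78 gives T ≈ 332.2 K, at which ψ = 0.14.

T = 332.2 K, V/F = 0.14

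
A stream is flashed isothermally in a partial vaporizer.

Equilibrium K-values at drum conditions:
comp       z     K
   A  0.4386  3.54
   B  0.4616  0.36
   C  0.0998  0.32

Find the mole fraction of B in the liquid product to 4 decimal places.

Material balance + equilibrium reduce to Σ zᵢ(Kᵢ−1)/(1+ψ(Kᵢ−1)) = 0.
g(0) = ΣzᵢKᵢ − 1 = 0.7508 and g(1) = 1 − Σzᵢ/Kᵢ = -0.7180, so a root lies in (0, 1).
Iterate (Newton) starting at ψ = 0.59:
  ψ = 0.5900: g = -0.14212, g' = -1.0700 → ψ = 0.4572
  ψ = 0.4572: g = -0.00063, g' = -1.0808 → ψ = 0.4566
Converged at ψ = 0.4566.
Compositions from xᵢ = zᵢ/(1+ψ(Kᵢ−1)), yᵢ = Kᵢxᵢ:
  A: x = 0.2031, y = 0.7189
  B: x = 0.6522, y = 0.2348
  C: x = 0.1447, y = 0.0463

x_B = 0.6522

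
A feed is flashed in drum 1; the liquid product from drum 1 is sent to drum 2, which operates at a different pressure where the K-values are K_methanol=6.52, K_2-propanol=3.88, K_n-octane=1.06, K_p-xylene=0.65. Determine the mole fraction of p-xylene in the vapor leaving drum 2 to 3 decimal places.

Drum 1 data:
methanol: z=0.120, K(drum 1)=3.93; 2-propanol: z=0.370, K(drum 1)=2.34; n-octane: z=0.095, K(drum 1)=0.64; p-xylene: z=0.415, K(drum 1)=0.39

Drum 1:
Rachford–Rice: g(ψ₁) = Σ zᵢ(Kᵢ−1)/(1+ψ₁(Kᵢ−1)) = 0.
Check two-phase: ΣzᵢKᵢ = 1.560 > 1 and Σzᵢ/Kᵢ = 1.401 > 1, so g(0) = 0.560 > 0 and g(1) = -0.401 < 0.
Newton–Raphson from ψ₁ = 0.5:
  ψ₁ = 0.500: g = 0.0336, g' = -0.746 → ψ₁ = 0.545
Converged at ψ₁ = 0.545.
Drum-1 compositions:
  methanol: x = 0.046, y = 0.182
  2-propanol: x = 0.214, y = 0.500
  n-octane: x = 0.118, y = 0.076
  p-xylene: x = 0.622, y = 0.243
Drum-2 feed = drum-1 liquid: z₂ = (0.0462, 0.2138, 0.1182, 0.6218).
Drum 2:
Rachford–Rice: g(ψ₂) = Σ zᵢ(Kᵢ−1)/(1+ψ₂(Kᵢ−1)) = 0.
Feasibility: ΣzᵢKᵢ = 1.660, Σzᵢ/Kᵢ = 1.130 — both > 1, two phases present.
Iterate (Newton) starting at ψ₂ = 0.5:
  ψ₂ = 0.500: g = 0.0633, g' = -0.510 → ψ₂ = 0.624
  ψ₂ = 0.624: g = 0.0059, g' = -0.423 → ψ₂ = 0.638
Converged at ψ₂ = 0.638.
  methanol: x = 0.010, y = 0.067
  2-propanol: x = 0.075, y = 0.292
  n-octane: x = 0.114, y = 0.121
  p-xylene: x = 0.801, y = 0.520

y_p-xylene (drum 2) = 0.520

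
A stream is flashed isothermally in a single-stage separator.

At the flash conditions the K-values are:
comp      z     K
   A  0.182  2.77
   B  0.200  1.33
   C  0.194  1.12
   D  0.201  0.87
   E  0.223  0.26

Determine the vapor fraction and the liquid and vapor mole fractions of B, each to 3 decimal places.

ψ = 0.415, x_B = 0.176, y_B = 0.234

Rachford–Rice: g(ψ) = Σ zᵢ(Kᵢ−1)/(1+ψ(Kᵢ−1)) = 0.
Feasibility: ΣzᵢKᵢ = 1.220, Σzᵢ/Kᵢ = 1.478 — both > 1, two phases present.
Newton iteration, ψ⁰ = 0.42:
  ψ = 0.420: g = -0.0022, g' = -0.468 → ψ = 0.415
Converged at ψ = 0.415.
Compositions from xᵢ = zᵢ/(1+ψ(Kᵢ−1)), yᵢ = Kᵢxᵢ:
  A: x = 0.105, y = 0.291
  B: x = 0.176, y = 0.234
  C: x = 0.185, y = 0.207
  D: x = 0.212, y = 0.185
  E: x = 0.322, y = 0.084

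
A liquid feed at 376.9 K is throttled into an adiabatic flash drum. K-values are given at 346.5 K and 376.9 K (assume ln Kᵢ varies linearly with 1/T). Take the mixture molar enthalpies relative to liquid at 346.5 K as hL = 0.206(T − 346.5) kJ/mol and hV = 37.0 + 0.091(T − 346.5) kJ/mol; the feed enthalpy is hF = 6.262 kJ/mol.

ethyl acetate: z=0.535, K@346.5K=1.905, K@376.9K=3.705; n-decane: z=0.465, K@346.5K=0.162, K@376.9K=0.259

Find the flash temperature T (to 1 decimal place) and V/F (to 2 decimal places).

Adiabatic flash: solve Rachford–Rice at each trial T, then check hF = ψ·hV(T) + (1−ψ)·hL(T).
  T = 346.5 K: K = (1.905, 0.162), RR gives ψ = 0.125, H_out = 4.611 kJ/mol
  T = 376.9 K: K = (3.705, 0.259), RR gives ψ = 0.550, H_out = 24.693 kJ/mol
  T = 361.7 K: K = (2.694, 0.207), RR gives ψ = 0.400, H_out = 17.234 kJ/mol
  T = 354.1 K: K = (2.274, 0.184), RR gives ψ = 0.290, H_out = 12.051 kJ/mol
  T = 350.3 K: K = (2.083, 0.173), RR gives ψ = 0.217, H_out = 8.729 kJ/mol
  T = 348.4 K: K = (1.993, 0.167), RR gives ψ = 0.174, H_out = 6.791 kJ/mol
Linear interpolation between T = 346.5 (H_out = 4.611) and T = 348.4 (H_out = 6.791) on hF = 6.262 gives T ≈ 347.9 K, at which ψ = 0.16.

T = 347.9 K, V/F = 0.16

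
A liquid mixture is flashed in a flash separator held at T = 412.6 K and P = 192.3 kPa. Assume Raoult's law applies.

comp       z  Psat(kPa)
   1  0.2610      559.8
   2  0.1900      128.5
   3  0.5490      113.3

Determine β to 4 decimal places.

β = 0.2811

Raoult's law: Kᵢ = Pᵢˢᵃᵗ/P = Pᵢˢᵃᵗ/192.3.
  K_1 = 559.8/192.3 = 2.911076, K_2 = 128.5/192.3 = 0.668227, K_3 = 113.3/192.3 = 0.589184
Rachford–Rice: g(β) = Σ zᵢ(Kᵢ−1)/(1+β(Kᵢ−1)) = 0.
Feasibility: ΣzᵢKᵢ = 1.2102, Σzᵢ/Kᵢ = 1.3058 — both > 1, two phases present.
Newton–Raphson from β = 0.34:
  β = 0.3400: g = -0.03087, g' = -0.5020 → β = 0.2785
  β = 0.2785: g = 0.00140, g' = -0.5495 → β = 0.2810
Converged at β = 0.2811.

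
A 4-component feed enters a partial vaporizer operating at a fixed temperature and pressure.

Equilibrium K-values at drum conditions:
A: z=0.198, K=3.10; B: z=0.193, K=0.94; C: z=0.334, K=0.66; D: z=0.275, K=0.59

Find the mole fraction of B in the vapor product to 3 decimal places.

Let β = V/F and solve Σ zᵢ(Kᵢ−1)/(1+β(Kᵢ−1)) = 0.
g(0) = ΣzᵢKᵢ − 1 = 0.178 and g(1) = 1 − Σzᵢ/Kᵢ = -0.241, so a root lies in (0, 1).
Newton iteration, β⁰ = 0.5:
  β = 0.500: g = -0.0878, g' = -0.338 → β = 0.240
  β = 0.240: g = 0.0159, g' = -0.489 → β = 0.273
  β = 0.273: g = 0.0005, g' = -0.459 → β = 0.274
Converged at β = 0.274.
Compositions from xᵢ = zᵢ/(1+β(Kᵢ−1)), yᵢ = Kᵢxᵢ:
  A: x = 0.126, y = 0.390
  B: x = 0.196, y = 0.184
  C: x = 0.368, y = 0.243
  D: x = 0.310, y = 0.183

y_B = 0.184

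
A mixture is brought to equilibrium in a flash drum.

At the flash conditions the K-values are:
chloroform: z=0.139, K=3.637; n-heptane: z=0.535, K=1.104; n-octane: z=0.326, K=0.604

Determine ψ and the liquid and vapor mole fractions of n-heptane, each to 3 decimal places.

Let ψ = V/F and solve Σ zᵢ(Kᵢ−1)/(1+ψ(Kᵢ−1)) = 0.
g(0) = ΣzᵢKᵢ − 1 = 0.293 and g(1) = 1 − Σzᵢ/Kᵢ = -0.063, so a root lies in (0, 1).
Newton iteration, ψ⁰ = 0.31:
  ψ = 0.310: g = 0.1084, g' = -0.364 → ψ = 0.607
  ψ = 0.607: g = 0.0232, g' = -0.237 → ψ = 0.706
  ψ = 0.706: g = 0.0008, g' = -0.222 → ψ = 0.709
Converged at ψ = 0.709.
Compositions from xᵢ = zᵢ/(1+ψ(Kᵢ−1)), yᵢ = Kᵢxᵢ:
  chloroform: x = 0.048, y = 0.176
  n-heptane: x = 0.498, y = 0.550
  n-octane: x = 0.453, y = 0.274

ψ = 0.709, x_n-heptane = 0.498, y_n-heptane = 0.550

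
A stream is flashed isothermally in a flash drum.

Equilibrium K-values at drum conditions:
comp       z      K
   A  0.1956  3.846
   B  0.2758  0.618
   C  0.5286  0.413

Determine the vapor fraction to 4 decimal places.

Newton iteration, ψ⁰ = 0.5:
  ψ = 0.5000: g = -0.33967, g' = -0.6963 → ψ = 0.0121
  ψ = 0.0121: g = 0.11972, g' = -1.7056 → ψ = 0.0823
  ψ = 0.0823: g = 0.01618, g' = -1.2839 → ψ = 0.0949
  ψ = 0.0949: g = 0.00035, g' = -1.2296 → ψ = 0.0952
Converged at ψ = 0.0952.

ψ = 0.0952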